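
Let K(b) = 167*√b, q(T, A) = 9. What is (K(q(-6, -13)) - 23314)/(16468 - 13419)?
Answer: -22813/3049 ≈ -7.4821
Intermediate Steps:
(K(q(-6, -13)) - 23314)/(16468 - 13419) = (167*√9 - 23314)/(16468 - 13419) = (167*3 - 23314)/3049 = (501 - 23314)*(1/3049) = -22813*1/3049 = -22813/3049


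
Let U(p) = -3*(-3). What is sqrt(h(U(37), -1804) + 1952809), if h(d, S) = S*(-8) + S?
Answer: sqrt(1965437) ≈ 1401.9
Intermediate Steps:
U(p) = 9
h(d, S) = -7*S (h(d, S) = -8*S + S = -7*S)
sqrt(h(U(37), -1804) + 1952809) = sqrt(-7*(-1804) + 1952809) = sqrt(12628 + 1952809) = sqrt(1965437)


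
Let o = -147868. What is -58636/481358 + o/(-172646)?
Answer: 15263543472/20776133317 ≈ 0.73467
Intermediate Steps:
-58636/481358 + o/(-172646) = -58636/481358 - 147868/(-172646) = -58636*1/481358 - 147868*(-1/172646) = -29318/240679 + 73934/86323 = 15263543472/20776133317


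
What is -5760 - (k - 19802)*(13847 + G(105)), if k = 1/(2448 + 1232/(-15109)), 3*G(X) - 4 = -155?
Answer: 3031293481463849/11095680 ≈ 2.7320e+8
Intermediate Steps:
G(X) = -151/3 (G(X) = 4/3 + (⅓)*(-155) = 4/3 - 155/3 = -151/3)
k = 15109/36985600 (k = 1/(2448 + 1232*(-1/15109)) = 1/(2448 - 1232/15109) = 1/(36985600/15109) = 15109/36985600 ≈ 0.00040851)
-5760 - (k - 19802)*(13847 + G(105)) = -5760 - (15109/36985600 - 19802)*(13847 - 151/3) = -5760 - (-732388836091)*41390/(36985600*3) = -5760 - 1*(-3031357392580649/11095680) = -5760 + 3031357392580649/11095680 = 3031293481463849/11095680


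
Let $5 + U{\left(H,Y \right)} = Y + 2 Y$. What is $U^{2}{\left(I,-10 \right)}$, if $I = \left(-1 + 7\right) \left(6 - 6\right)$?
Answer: $1225$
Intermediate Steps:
$I = 0$ ($I = 6 \cdot 0 = 0$)
$U{\left(H,Y \right)} = -5 + 3 Y$ ($U{\left(H,Y \right)} = -5 + \left(Y + 2 Y\right) = -5 + 3 Y$)
$U^{2}{\left(I,-10 \right)} = \left(-5 + 3 \left(-10\right)\right)^{2} = \left(-5 - 30\right)^{2} = \left(-35\right)^{2} = 1225$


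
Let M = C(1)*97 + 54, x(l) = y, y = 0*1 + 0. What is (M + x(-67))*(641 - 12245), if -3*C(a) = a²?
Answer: -251420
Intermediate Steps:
y = 0 (y = 0 + 0 = 0)
C(a) = -a²/3
x(l) = 0
M = 65/3 (M = -⅓*1²*97 + 54 = -⅓*1*97 + 54 = -⅓*97 + 54 = -97/3 + 54 = 65/3 ≈ 21.667)
(M + x(-67))*(641 - 12245) = (65/3 + 0)*(641 - 12245) = (65/3)*(-11604) = -251420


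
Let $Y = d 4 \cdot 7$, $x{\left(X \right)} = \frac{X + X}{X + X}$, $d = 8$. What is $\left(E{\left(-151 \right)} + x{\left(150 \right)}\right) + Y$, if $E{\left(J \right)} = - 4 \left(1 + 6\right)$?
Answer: $197$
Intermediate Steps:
$E{\left(J \right)} = -28$ ($E{\left(J \right)} = \left(-4\right) 7 = -28$)
$x{\left(X \right)} = 1$ ($x{\left(X \right)} = \frac{2 X}{2 X} = 2 X \frac{1}{2 X} = 1$)
$Y = 224$ ($Y = 8 \cdot 4 \cdot 7 = 32 \cdot 7 = 224$)
$\left(E{\left(-151 \right)} + x{\left(150 \right)}\right) + Y = \left(-28 + 1\right) + 224 = -27 + 224 = 197$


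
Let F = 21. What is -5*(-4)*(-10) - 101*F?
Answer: -2321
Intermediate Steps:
-5*(-4)*(-10) - 101*F = -5*(-4)*(-10) - 101*21 = 20*(-10) - 2121 = -200 - 2121 = -2321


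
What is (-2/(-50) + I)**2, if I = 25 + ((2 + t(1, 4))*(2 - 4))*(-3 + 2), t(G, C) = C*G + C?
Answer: 1267876/625 ≈ 2028.6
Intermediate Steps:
t(G, C) = C + C*G
I = 45 (I = 25 + ((2 + 4*(1 + 1))*(2 - 4))*(-3 + 2) = 25 + ((2 + 4*2)*(-2))*(-1) = 25 + ((2 + 8)*(-2))*(-1) = 25 + (10*(-2))*(-1) = 25 - 20*(-1) = 25 + 20 = 45)
(-2/(-50) + I)**2 = (-2/(-50) + 45)**2 = (-2*(-1/50) + 45)**2 = (1/25 + 45)**2 = (1126/25)**2 = 1267876/625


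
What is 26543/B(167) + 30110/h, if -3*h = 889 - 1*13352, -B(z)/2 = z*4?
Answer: -210124529/16650568 ≈ -12.620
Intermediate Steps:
B(z) = -8*z (B(z) = -2*z*4 = -8*z)
h = 12463/3 (h = -(889 - 1*13352)/3 = -(889 - 13352)/3 = -⅓*(-12463) = 12463/3 ≈ 4154.3)
26543/B(167) + 30110/h = 26543/((-8*167)) + 30110/(12463/3) = 26543/(-1336) + 30110*(3/12463) = 26543*(-1/1336) + 90330/12463 = -26543/1336 + 90330/12463 = -210124529/16650568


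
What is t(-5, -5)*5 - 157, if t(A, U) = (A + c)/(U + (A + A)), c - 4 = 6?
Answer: -476/3 ≈ -158.67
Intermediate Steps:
c = 10 (c = 4 + 6 = 10)
t(A, U) = (10 + A)/(U + 2*A) (t(A, U) = (A + 10)/(U + (A + A)) = (10 + A)/(U + 2*A))
t(-5, -5)*5 - 157 = ((10 - 5)/(-5 + 2*(-5)))*5 - 157 = (5/(-5 - 10))*5 - 157 = (5/(-15))*5 - 157 = -1/15*5*5 - 157 = -⅓*5 - 157 = -5/3 - 157 = -476/3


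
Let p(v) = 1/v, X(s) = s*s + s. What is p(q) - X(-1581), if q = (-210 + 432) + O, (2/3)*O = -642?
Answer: -1851003181/741 ≈ -2.4980e+6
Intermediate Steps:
O = -963 (O = (3/2)*(-642) = -963)
X(s) = s + s² (X(s) = s² + s = s + s²)
q = -741 (q = (-210 + 432) - 963 = 222 - 963 = -741)
p(q) - X(-1581) = 1/(-741) - (-1581)*(1 - 1581) = -1/741 - (-1581)*(-1580) = -1/741 - 1*2497980 = -1/741 - 2497980 = -1851003181/741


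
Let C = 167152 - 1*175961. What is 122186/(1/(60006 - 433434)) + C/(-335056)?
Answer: -15287825808393239/335056 ≈ -4.5628e+10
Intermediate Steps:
C = -8809 (C = 167152 - 175961 = -8809)
122186/(1/(60006 - 433434)) + C/(-335056) = 122186/(1/(60006 - 433434)) - 8809/(-335056) = 122186/(1/(-373428)) - 8809*(-1/335056) = 122186/(-1/373428) + 8809/335056 = 122186*(-373428) + 8809/335056 = -45627673608 + 8809/335056 = -15287825808393239/335056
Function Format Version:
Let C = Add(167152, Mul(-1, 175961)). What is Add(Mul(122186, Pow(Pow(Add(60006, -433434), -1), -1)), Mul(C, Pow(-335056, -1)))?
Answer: Rational(-15287825808393239, 335056) ≈ -4.5628e+10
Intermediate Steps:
C = -8809 (C = Add(167152, -175961) = -8809)
Add(Mul(122186, Pow(Pow(Add(60006, -433434), -1), -1)), Mul(C, Pow(-335056, -1))) = Add(Mul(122186, Pow(Pow(Add(60006, -433434), -1), -1)), Mul(-8809, Pow(-335056, -1))) = Add(Mul(122186, Pow(Pow(-373428, -1), -1)), Mul(-8809, Rational(-1, 335056))) = Add(Mul(122186, Pow(Rational(-1, 373428), -1)), Rational(8809, 335056)) = Add(Mul(122186, -373428), Rational(8809, 335056)) = Add(-45627673608, Rational(8809, 335056)) = Rational(-15287825808393239, 335056)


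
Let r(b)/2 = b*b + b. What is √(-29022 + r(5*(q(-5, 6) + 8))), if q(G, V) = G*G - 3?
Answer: √16278 ≈ 127.59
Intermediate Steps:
q(G, V) = -3 + G² (q(G, V) = G² - 3 = -3 + G²)
r(b) = 2*b + 2*b² (r(b) = 2*(b*b + b) = 2*(b² + b) = 2*(b + b²) = 2*b + 2*b²)
√(-29022 + r(5*(q(-5, 6) + 8))) = √(-29022 + 2*(5*((-3 + (-5)²) + 8))*(1 + 5*((-3 + (-5)²) + 8))) = √(-29022 + 2*(5*((-3 + 25) + 8))*(1 + 5*((-3 + 25) + 8))) = √(-29022 + 2*(5*(22 + 8))*(1 + 5*(22 + 8))) = √(-29022 + 2*(5*30)*(1 + 5*30)) = √(-29022 + 2*150*(1 + 150)) = √(-29022 + 2*150*151) = √(-29022 + 45300) = √16278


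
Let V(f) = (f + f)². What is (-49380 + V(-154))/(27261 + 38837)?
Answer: 22742/33049 ≈ 0.68813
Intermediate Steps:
V(f) = 4*f² (V(f) = (2*f)² = 4*f²)
(-49380 + V(-154))/(27261 + 38837) = (-49380 + 4*(-154)²)/(27261 + 38837) = (-49380 + 4*23716)/66098 = (-49380 + 94864)*(1/66098) = 45484*(1/66098) = 22742/33049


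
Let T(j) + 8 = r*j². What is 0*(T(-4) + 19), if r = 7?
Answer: 0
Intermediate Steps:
T(j) = -8 + 7*j²
0*(T(-4) + 19) = 0*((-8 + 7*(-4)²) + 19) = 0*((-8 + 7*16) + 19) = 0*((-8 + 112) + 19) = 0*(104 + 19) = 0*123 = 0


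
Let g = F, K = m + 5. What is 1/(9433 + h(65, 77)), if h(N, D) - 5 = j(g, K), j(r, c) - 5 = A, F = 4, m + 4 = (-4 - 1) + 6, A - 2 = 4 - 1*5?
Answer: 1/9444 ≈ 0.00010589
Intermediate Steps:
A = 1 (A = 2 + (4 - 1*5) = 2 + (4 - 5) = 2 - 1 = 1)
m = -3 (m = -4 + ((-4 - 1) + 6) = -4 + (-5 + 6) = -4 + 1 = -3)
K = 2 (K = -3 + 5 = 2)
g = 4
j(r, c) = 6 (j(r, c) = 5 + 1 = 6)
h(N, D) = 11 (h(N, D) = 5 + 6 = 11)
1/(9433 + h(65, 77)) = 1/(9433 + 11) = 1/9444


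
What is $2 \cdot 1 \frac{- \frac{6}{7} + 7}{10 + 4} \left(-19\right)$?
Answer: $- \frac{817}{49} \approx -16.673$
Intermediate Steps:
$2 \cdot 1 \frac{- \frac{6}{7} + 7}{10 + 4} \left(-19\right) = 2 \frac{\left(-6\right) \frac{1}{7} + 7}{14} \left(-19\right) = 2 \left(- \frac{6}{7} + 7\right) \frac{1}{14} \left(-19\right) = 2 \cdot \frac{43}{7} \cdot \frac{1}{14} \left(-19\right) = 2 \cdot \frac{43}{98} \left(-19\right) = \frac{43}{49} \left(-19\right) = - \frac{817}{49}$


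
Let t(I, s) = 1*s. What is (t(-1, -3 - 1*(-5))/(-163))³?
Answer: -8/4330747 ≈ -1.8473e-6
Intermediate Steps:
t(I, s) = s
(t(-1, -3 - 1*(-5))/(-163))³ = ((-3 - 1*(-5))/(-163))³ = ((-3 + 5)*(-1/163))³ = (2*(-1/163))³ = (-2/163)³ = -8/4330747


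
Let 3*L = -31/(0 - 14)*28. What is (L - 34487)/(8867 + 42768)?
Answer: -103399/154905 ≈ -0.66750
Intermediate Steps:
L = 62/3 (L = (-31/(0 - 14)*28)/3 = (-31/(-14)*28)/3 = (-31*(-1/14)*28)/3 = ((31/14)*28)/3 = (⅓)*62 = 62/3 ≈ 20.667)
(L - 34487)/(8867 + 42768) = (62/3 - 34487)/(8867 + 42768) = -103399/3/51635 = -103399/3*1/51635 = -103399/154905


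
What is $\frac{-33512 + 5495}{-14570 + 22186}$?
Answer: $- \frac{28017}{7616} \approx -3.6787$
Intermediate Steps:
$\frac{-33512 + 5495}{-14570 + 22186} = - \frac{28017}{7616}$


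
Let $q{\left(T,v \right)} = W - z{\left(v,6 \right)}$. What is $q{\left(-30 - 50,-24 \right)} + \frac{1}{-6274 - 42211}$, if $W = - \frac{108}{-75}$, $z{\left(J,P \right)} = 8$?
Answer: $- \frac{1590313}{242425} \approx -6.56$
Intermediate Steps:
$W = \frac{36}{25}$ ($W = \left(-108\right) \left(- \frac{1}{75}\right) = \frac{36}{25} \approx 1.44$)
$q{\left(T,v \right)} = - \frac{164}{25}$ ($q{\left(T,v \right)} = \frac{36}{25} - 8 = - \frac{164}{25}$)
$q{\left(-30 - 50,-24 \right)} + \frac{1}{-6274 - 42211} = - \frac{164}{25} + \frac{1}{-6274 - 42211} = - \frac{164}{25} + \frac{1}{-48485} = - \frac{164}{25} - \frac{1}{48485} = - \frac{1590313}{242425}$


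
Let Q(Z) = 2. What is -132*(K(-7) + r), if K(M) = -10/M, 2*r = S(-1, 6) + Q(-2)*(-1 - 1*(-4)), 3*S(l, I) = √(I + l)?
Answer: -4092/7 - 22*√5 ≈ -633.76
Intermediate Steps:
S(l, I) = √(I + l)/3
r = 3 + √5/6 (r = (√(6 - 1)/3 + 2*(-1 - 1*(-4)))/2 = (√5/3 + 2*(-1 + 4))/2 = (√5/3 + 2*3)/2 = (√5/3 + 6)/2 = (6 + √5/3)/2 = 3 + √5/6 ≈ 3.3727)
-132*(K(-7) + r) = -132*(-10/(-7) + (3 + √5/6)) = -132*(-10*(-⅐) + (3 + √5/6)) = -132*(10/7 + (3 + √5/6)) = -132*(31/7 + √5/6) = -4092/7 - 22*√5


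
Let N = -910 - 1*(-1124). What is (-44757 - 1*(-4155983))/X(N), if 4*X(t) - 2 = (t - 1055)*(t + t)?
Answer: -8222452/179973 ≈ -45.687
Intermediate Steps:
N = 214 (N = -910 + 1124 = 214)
X(t) = ½ + t*(-1055 + t)/2 (X(t) = ½ + ((t - 1055)*(t + t))/4 = ½ + ((-1055 + t)*(2*t))/4 = ½ + (2*t*(-1055 + t))/4 = ½ + t*(-1055 + t)/2)
(-44757 - 1*(-4155983))/X(N) = (-44757 - 1*(-4155983))/(½ + (½)*214² - 1055/2*214) = (-44757 + 4155983)/(½ + (½)*45796 - 112885) = 4111226/(½ + 22898 - 112885) = 4111226/(-179973/2) = 4111226*(-2/179973) = -8222452/179973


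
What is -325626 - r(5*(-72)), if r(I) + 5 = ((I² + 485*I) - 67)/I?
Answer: -117268627/360 ≈ -3.2575e+5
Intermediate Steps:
r(I) = -5 + (-67 + I² + 485*I)/I (r(I) = -5 + ((I² + 485*I) - 67)/I = -5 + (-67 + I² + 485*I)/I)
-325626 - r(5*(-72)) = -325626 - (480 + 5*(-72) - 67/(5*(-72))) = -325626 - (480 - 360 - 67/(-360)) = -325626 - (480 - 360 - 67*(-1/360)) = -325626 - (480 - 360 + 67/360) = -325626 - 1*43267/360 = -325626 - 43267/360 = -117268627/360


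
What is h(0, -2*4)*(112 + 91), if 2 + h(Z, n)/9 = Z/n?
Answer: -3654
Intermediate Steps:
h(Z, n) = -18 + 9*Z/n (h(Z, n) = -18 + 9*(Z/n) = -18 + 9*Z/n)
h(0, -2*4)*(112 + 91) = (-18 + 9*0/(-2*4))*(112 + 91) = (-18 + 9*0/(-8))*203 = (-18 + 9*0*(-⅛))*203 = (-18 + 0)*203 = -18*203 = -3654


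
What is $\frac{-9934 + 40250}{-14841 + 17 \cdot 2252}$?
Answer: $\frac{30316}{23443} \approx 1.2932$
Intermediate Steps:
$\frac{-9934 + 40250}{-14841 + 17 \cdot 2252} = \frac{30316}{-14841 + 38284} = \frac{30316}{23443}$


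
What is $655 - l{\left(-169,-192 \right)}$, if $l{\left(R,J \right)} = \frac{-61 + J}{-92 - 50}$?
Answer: $\frac{92757}{142} \approx 653.22$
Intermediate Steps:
$l{\left(R,J \right)} = \frac{61}{142} - \frac{J}{142}$ ($l{\left(R,J \right)} = \frac{-61 + J}{-142} = \left(-61 + J\right) \left(- \frac{1}{142}\right) = \frac{61}{142} - \frac{J}{142}$)
$655 - l{\left(-169,-192 \right)} = 655 - \left(\frac{61}{142} - - \frac{96}{71}\right) = 655 - \left(\frac{61}{142} + \frac{96}{71}\right) = 655 - \frac{253}{142} = \frac{92757}{142}$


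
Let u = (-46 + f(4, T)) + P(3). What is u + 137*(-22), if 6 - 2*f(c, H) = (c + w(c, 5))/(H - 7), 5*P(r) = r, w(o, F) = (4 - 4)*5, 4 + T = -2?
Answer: -198656/65 ≈ -3056.2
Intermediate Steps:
T = -6 (T = -4 - 2 = -6)
w(o, F) = 0 (w(o, F) = 0*5 = 0)
P(r) = r/5
f(c, H) = 3 - c/(2*(-7 + H)) (f(c, H) = 3 - (c + 0)/(2*(H - 7)) = 3 - c/(2*(-7 + H)))
u = -2746/65 (u = (-46 + (-42 - 1*4 + 6*(-6))/(2*(-7 - 6))) + (1/5)*3 = (-46 + (1/2)*(-42 - 4 - 36)/(-13)) + 3/5 = (-46 + (1/2)*(-1/13)*(-82)) + 3/5 = (-46 + 41/13) + 3/5 = -557/13 + 3/5 = -2746/65 ≈ -42.246)
u + 137*(-22) = -2746/65 + 137*(-22) = -2746/65 - 3014 = -198656/65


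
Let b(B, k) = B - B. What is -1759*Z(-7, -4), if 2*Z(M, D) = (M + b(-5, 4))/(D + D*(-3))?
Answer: 12313/16 ≈ 769.56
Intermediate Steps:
b(B, k) = 0
Z(M, D) = -M/(4*D) (Z(M, D) = ((M + 0)/(D + D*(-3)))/2 = (M/(D - 3*D))/2 = (M/((-2*D)))/2 = (M*(-1/(2*D)))/2 = (-M/(2*D))/2 = -M/(4*D))
-1759*Z(-7, -4) = -(-1759)*(-7)/(4*(-4)) = -(-1759)*(-7)*(-1)/(4*4) = -1759*(-7/16) = 12313/16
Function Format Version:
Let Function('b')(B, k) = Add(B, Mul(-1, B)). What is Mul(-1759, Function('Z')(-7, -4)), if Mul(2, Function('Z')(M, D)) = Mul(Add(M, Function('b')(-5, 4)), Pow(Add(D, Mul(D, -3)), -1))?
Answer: Rational(12313, 16) ≈ 769.56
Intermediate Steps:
Function('b')(B, k) = 0
Function('Z')(M, D) = Mul(Rational(-1, 4), M, Pow(D, -1)) (Function('Z')(M, D) = Mul(Rational(1, 2), Mul(Add(M, 0), Pow(Add(D, Mul(D, -3)), -1))) = Mul(Rational(1, 2), Mul(M, Pow(Add(D, Mul(-3, D)), -1))) = Mul(Rational(1, 2), Mul(M, Pow(Mul(-2, D), -1))) = Mul(Rational(1, 2), Mul(M, Mul(Rational(-1, 2), Pow(D, -1)))) = Mul(Rational(1, 2), Mul(Rational(-1, 2), M, Pow(D, -1))) = Mul(Rational(-1, 4), M, Pow(D, -1)))
Mul(-1759, Function('Z')(-7, -4)) = Mul(-1759, Mul(Rational(-1, 4), -7, Pow(-4, -1))) = Mul(-1759, Mul(Rational(-1, 4), -7, Rational(-1, 4))) = Mul(-1759, Rational(-7, 16)) = Rational(12313, 16)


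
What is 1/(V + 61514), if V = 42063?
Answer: 1/103577 ≈ 9.6547e-6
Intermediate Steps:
1/(V + 61514) = 1/(42063 + 61514) = 1/103577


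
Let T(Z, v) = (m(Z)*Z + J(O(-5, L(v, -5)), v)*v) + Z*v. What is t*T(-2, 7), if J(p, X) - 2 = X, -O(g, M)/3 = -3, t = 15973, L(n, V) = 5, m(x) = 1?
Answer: 750731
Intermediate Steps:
O(g, M) = 9 (O(g, M) = -3*(-3) = 9)
J(p, X) = 2 + X
T(Z, v) = Z + Z*v + v*(2 + v) (T(Z, v) = (1*Z + (2 + v)*v) + Z*v = (Z + v*(2 + v)) + Z*v = Z + Z*v + v*(2 + v))
t*T(-2, 7) = 15973*(-2 - 2*7 + 7*(2 + 7)) = 15973*(-2 - 14 + 7*9) = 15973*(-2 - 14 + 63) = 15973*47 = 750731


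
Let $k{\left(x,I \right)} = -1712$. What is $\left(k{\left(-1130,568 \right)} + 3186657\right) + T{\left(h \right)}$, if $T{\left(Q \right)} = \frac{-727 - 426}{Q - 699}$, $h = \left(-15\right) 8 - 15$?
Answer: $\frac{2656245283}{834} \approx 3.1849 \cdot 10^{6}$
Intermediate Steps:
$h = -135$ ($h = -120 - 15 = -135$)
$T{\left(Q \right)} = - \frac{1153}{-699 + Q}$
$\left(k{\left(-1130,568 \right)} + 3186657\right) + T{\left(h \right)} = \left(-1712 + 3186657\right) - \frac{1153}{-699 - 135} = 3184945 - \frac{1153}{-834} = 3184945 - - \frac{1153}{834} = 3184945 + \frac{1153}{834} = \frac{2656245283}{834}$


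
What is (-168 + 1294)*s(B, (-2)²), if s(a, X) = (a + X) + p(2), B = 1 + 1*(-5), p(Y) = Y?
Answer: 2252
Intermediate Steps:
B = -4 (B = 1 - 5 = -4)
s(a, X) = 2 + X + a (s(a, X) = (a + X) + 2 = (X + a) + 2 = 2 + X + a)
(-168 + 1294)*s(B, (-2)²) = (-168 + 1294)*(2 + (-2)² - 4) = 1126*(2 + 4 - 4) = 1126*2 = 2252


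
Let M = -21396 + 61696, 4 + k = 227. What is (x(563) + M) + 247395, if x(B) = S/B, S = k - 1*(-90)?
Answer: 161972598/563 ≈ 2.8770e+5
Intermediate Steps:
k = 223 (k = -4 + 227 = 223)
S = 313 (S = 223 - 1*(-90) = 223 + 90 = 313)
M = 40300
x(B) = 313/B
(x(563) + M) + 247395 = (313/563 + 40300) + 247395 = 22689213/563 + 247395 = 161972598/563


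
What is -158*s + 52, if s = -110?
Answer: 17432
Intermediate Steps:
-158*s + 52 = -158*(-110) + 52 = 17380 + 52 = 17432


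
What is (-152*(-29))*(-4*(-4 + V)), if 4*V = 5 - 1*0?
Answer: 48488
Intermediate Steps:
V = 5/4 (V = (5 - 1*0)/4 = (5 + 0)/4 = (¼)*5 = 5/4 ≈ 1.2500)
(-152*(-29))*(-4*(-4 + V)) = (-152*(-29))*(-4*(-4 + 5/4)) = 4408*(-4*(-11/4)) = 4408*11 = 48488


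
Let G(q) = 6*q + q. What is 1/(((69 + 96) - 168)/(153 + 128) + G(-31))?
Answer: -281/60980 ≈ -0.0046081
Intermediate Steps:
G(q) = 7*q
1/(((69 + 96) - 168)/(153 + 128) + G(-31)) = 1/(((69 + 96) - 168)/(153 + 128) + 7*(-31)) = 1/((165 - 168)/281 - 217) = 1/(-3*1/281 - 217) = 1/(-3/281 - 217) = 1/(-60980/281) = -281/60980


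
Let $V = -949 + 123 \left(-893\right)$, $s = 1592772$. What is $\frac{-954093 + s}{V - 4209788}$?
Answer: $- \frac{212893}{1440192} \approx -0.14782$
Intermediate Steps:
$V = -110788$ ($V = -949 - 109839 = -110788$)
$\frac{-954093 + s}{V - 4209788} = \frac{-954093 + 1592772}{-110788 - 4209788} = \frac{638679}{-4320576} = 638679 \left(- \frac{1}{4320576}\right) = - \frac{212893}{1440192}$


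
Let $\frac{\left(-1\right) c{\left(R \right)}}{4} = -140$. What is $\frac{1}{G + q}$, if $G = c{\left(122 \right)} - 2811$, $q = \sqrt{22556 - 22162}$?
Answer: $- \frac{2251}{5066607} - \frac{\sqrt{394}}{5066607} \approx -0.0004482$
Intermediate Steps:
$c{\left(R \right)} = 560$ ($c{\left(R \right)} = \left(-4\right) \left(-140\right) = 560$)
$q = \sqrt{394} \approx 19.849$
$G = -2251$ ($G = 560 - 2811 = -2251$)
$\frac{1}{G + q} = \frac{1}{-2251 + \sqrt{394}}$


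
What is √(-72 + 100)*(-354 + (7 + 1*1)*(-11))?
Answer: -884*√7 ≈ -2338.8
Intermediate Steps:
√(-72 + 100)*(-354 + (7 + 1*1)*(-11)) = √28*(-354 + (7 + 1)*(-11)) = (2*√7)*(-354 + 8*(-11)) = (2*√7)*(-354 - 88) = (2*√7)*(-442) = -884*√7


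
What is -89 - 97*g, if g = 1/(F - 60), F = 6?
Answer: -4709/54 ≈ -87.204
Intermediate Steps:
g = -1/54 (g = 1/(6 - 60) = 1/(-54) = -1/54 ≈ -0.018519)
-89 - 97*g = -89 - 97*(-1/54) = -89 + 97/54 = -4709/54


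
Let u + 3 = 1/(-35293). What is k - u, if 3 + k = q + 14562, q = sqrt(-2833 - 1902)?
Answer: 513936667/35293 + I*sqrt(4735) ≈ 14562.0 + 68.811*I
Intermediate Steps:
q = I*sqrt(4735) (q = sqrt(-4735) = I*sqrt(4735) ≈ 68.811*I)
u = -105880/35293 (u = -3 + 1/(-35293) = -3 - 1/35293 = -105880/35293 ≈ -3.0000)
k = 14559 + I*sqrt(4735) (k = -3 + (I*sqrt(4735) + 14562) = -3 + (14562 + I*sqrt(4735)) = 14559 + I*sqrt(4735) ≈ 14559.0 + 68.811*I)
k - u = (14559 + I*sqrt(4735)) - 1*(-105880/35293) = (14559 + I*sqrt(4735)) + 105880/35293 = 513936667/35293 + I*sqrt(4735)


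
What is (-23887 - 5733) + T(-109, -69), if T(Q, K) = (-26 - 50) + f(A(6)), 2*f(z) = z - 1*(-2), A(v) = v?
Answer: -29692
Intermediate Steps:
f(z) = 1 + z/2 (f(z) = (z - 1*(-2))/2 = (z + 2)/2 = (2 + z)/2 = 1 + z/2)
T(Q, K) = -72 (T(Q, K) = (-26 - 50) + (1 + (½)*6) = -76 + (1 + 3) = -76 + 4 = -72)
(-23887 - 5733) + T(-109, -69) = (-23887 - 5733) - 72 = -29620 - 72 = -29692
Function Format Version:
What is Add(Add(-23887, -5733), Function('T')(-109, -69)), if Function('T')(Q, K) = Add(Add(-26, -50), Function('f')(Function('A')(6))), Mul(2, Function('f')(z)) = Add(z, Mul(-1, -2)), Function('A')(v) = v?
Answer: -29692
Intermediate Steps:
Function('f')(z) = Add(1, Mul(Rational(1, 2), z)) (Function('f')(z) = Mul(Rational(1, 2), Add(z, Mul(-1, -2))) = Mul(Rational(1, 2), Add(z, 2)) = Mul(Rational(1, 2), Add(2, z)) = Add(1, Mul(Rational(1, 2), z)))
Function('T')(Q, K) = -72 (Function('T')(Q, K) = Add(Add(-26, -50), Add(1, Mul(Rational(1, 2), 6))) = Add(-76, Add(1, 3)) = Add(-76, 4) = -72)
Add(Add(-23887, -5733), Function('T')(-109, -69)) = Add(Add(-23887, -5733), -72) = Add(-29620, -72) = -29692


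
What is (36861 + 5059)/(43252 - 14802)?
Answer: 4192/2845 ≈ 1.4735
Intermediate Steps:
(36861 + 5059)/(43252 - 14802) = 41920/28450 = 41920*(1/28450) = 4192/2845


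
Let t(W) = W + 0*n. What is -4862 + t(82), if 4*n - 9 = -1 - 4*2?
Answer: -4780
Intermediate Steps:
n = 0 (n = 9/4 + (-1 - 4*2)/4 = 9/4 + (-1 - 8)/4 = 9/4 + (1/4)*(-9) = 9/4 - 9/4 = 0)
t(W) = W (t(W) = W + 0*0 = W + 0 = W)
-4862 + t(82) = -4862 + 82 = -4780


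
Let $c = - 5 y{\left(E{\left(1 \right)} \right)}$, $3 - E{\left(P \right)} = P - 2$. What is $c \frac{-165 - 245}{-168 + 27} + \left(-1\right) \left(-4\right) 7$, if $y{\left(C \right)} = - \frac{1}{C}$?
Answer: $\frac{8921}{282} \approx 31.635$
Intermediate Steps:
$E{\left(P \right)} = 5 - P$ ($E{\left(P \right)} = 3 - \left(P - 2\right) = 3 - \left(-2 + P\right) = 5 - P$)
$c = \frac{5}{4}$ ($c = - 5 \left(- \frac{1}{5 - 1}\right) = - 5 \left(- \frac{1}{4}\right) = - 5 \left(\left(-1\right) \frac{1}{4}\right) = \left(-5\right) \left(- \frac{1}{4}\right) = \frac{5}{4} \approx 1.25$)
$c \frac{-165 - 245}{-168 + 27} + \left(-1\right) \left(-4\right) 7 = \frac{5 \frac{-165 - 245}{-168 + 27}}{4} + \left(-1\right) \left(-4\right) 7 = \frac{5 \left(- \frac{410}{-141}\right)}{4} + 4 \cdot 7 = \frac{5 \left(\left(-410\right) \left(- \frac{1}{141}\right)\right)}{4} + 28 = \frac{5}{4} \cdot \frac{410}{141} + 28 = \frac{1025}{282} + 28 = \frac{8921}{282}$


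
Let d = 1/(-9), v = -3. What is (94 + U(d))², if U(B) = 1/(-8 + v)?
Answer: 1067089/121 ≈ 8818.9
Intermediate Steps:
d = -⅑ ≈ -0.11111
U(B) = -1/11 (U(B) = 1/(-8 - 3) = 1/(-11) = -1/11)
(94 + U(d))² = (94 - 1/11)² = (1033/11)² = 1067089/121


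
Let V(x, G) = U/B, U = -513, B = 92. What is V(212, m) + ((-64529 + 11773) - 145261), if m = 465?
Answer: -18218077/92 ≈ -1.9802e+5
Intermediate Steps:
V(x, G) = -513/92
V(212, m) + ((-64529 + 11773) - 145261) = -513/92 + ((-64529 + 11773) - 145261) = -513/92 + (-52756 - 145261) = -513/92 - 198017 = -18218077/92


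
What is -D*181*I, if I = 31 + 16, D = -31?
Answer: 263717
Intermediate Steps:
I = 47
-D*181*I = -(-31*181)*47 = -(-5611)*47 = -1*(-263717) = 263717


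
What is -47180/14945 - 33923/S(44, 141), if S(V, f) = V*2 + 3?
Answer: -2086827/5551 ≈ -375.94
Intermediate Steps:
S(V, f) = 3 + 2*V (S(V, f) = 2*V + 3 = 3 + 2*V)
-47180/14945 - 33923/S(44, 141) = -47180/14945 - 33923/(3 + 2*44) = -47180*1/14945 - 33923/(3 + 88) = -1348/427 - 33923/91 = -2086827/5551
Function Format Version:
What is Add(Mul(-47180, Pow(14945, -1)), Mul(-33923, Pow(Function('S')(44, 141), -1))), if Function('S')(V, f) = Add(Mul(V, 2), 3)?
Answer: Rational(-2086827, 5551) ≈ -375.94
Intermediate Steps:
Function('S')(V, f) = Add(3, Mul(2, V)) (Function('S')(V, f) = Add(Mul(2, V), 3) = Add(3, Mul(2, V)))
Add(Mul(-47180, Pow(14945, -1)), Mul(-33923, Pow(Function('S')(44, 141), -1))) = Add(Mul(-47180, Pow(14945, -1)), Mul(-33923, Pow(Add(3, Mul(2, 44)), -1))) = Add(Mul(-47180, Rational(1, 14945)), Mul(-33923, Pow(Add(3, 88), -1))) = Add(Rational(-1348, 427), Mul(-33923, Pow(91, -1))) = Add(Rational(-1348, 427), Mul(-33923, Rational(1, 91))) = Add(Rational(-1348, 427), Rational(-33923, 91)) = Rational(-2086827, 5551)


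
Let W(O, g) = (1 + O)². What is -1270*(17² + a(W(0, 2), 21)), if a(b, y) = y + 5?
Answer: -400050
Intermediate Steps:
a(b, y) = 5 + y
-1270*(17² + a(W(0, 2), 21)) = -1270*(17² + (5 + 21)) = -1270*(289 + 26) = -1270*315 = -400050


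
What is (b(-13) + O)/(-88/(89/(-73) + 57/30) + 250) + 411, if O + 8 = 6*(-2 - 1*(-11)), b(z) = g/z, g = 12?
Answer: 160462336/390065 ≈ 411.37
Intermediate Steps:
b(z) = 12/z
O = 46 (O = -8 + 6*(-2 - 1*(-11)) = -8 + 6*(-2 + 11) = -8 + 6*9 = -8 + 54 = 46)
(b(-13) + O)/(-88/(89/(-73) + 57/30) + 250) + 411 = (12/(-13) + 46)/(-88/(89/(-73) + 57/30) + 250) + 411 = (12*(-1/13) + 46)/(-88/(89*(-1/73) + 57*(1/30)) + 250) + 411 = (-12/13 + 46)/(-88/(-89/73 + 19/10) + 250) + 411 = 586/(13*(-88/497/730 + 250)) + 411 = 586/(13*(-88*730/497 + 250)) + 411 = 586/(13*(-64240/497 + 250)) + 411 = 586/(13*(60010/497)) + 411 = (586/13)*(497/60010) + 411 = 145621/390065 + 411 = 160462336/390065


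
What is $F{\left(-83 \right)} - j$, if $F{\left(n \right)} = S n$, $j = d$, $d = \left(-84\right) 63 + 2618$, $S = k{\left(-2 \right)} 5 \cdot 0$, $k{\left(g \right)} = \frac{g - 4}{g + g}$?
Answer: $2674$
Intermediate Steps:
$k{\left(g \right)} = \frac{-4 + g}{2 g}$
$S = 0$ ($S = \frac{-4 - 2}{2 \left(-2\right)} 5 \cdot 0 = \frac{1}{2} \left(- \frac{1}{2}\right) \left(-6\right) 5 \cdot 0 = \frac{3}{2} \cdot 5 \cdot 0 = \frac{15}{2} \cdot 0 = 0$)
$d = -2674$ ($d = -5292 + 2618 = -2674$)
$j = -2674$
$F{\left(n \right)} = 0$ ($F{\left(n \right)} = 0 n = 0$)
$F{\left(-83 \right)} - j = 0 - -2674 = 0 + 2674 = 2674$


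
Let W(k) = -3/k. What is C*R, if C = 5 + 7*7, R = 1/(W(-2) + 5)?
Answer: 108/13 ≈ 8.3077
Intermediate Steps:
R = 2/13 (R = 1/(-3/(-2) + 5) = 1/(-3*(-½) + 5) = 1/(3/2 + 5) = 1/(13/2) = 2/13 ≈ 0.15385)
C = 54 (C = 5 + 49 = 54)
C*R = 54*(2/13) = 108/13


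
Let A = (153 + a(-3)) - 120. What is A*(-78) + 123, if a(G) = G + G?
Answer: -1983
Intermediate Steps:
a(G) = 2*G
A = 27 (A = (153 + 2*(-3)) - 120 = (153 - 6) - 120 = 147 - 120 = 27)
A*(-78) + 123 = 27*(-78) + 123 = -2106 + 123 = -1983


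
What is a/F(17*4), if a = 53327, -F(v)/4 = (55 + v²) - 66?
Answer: -53327/18452 ≈ -2.8900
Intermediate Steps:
F(v) = 44 - 4*v² (F(v) = -4*((55 + v²) - 66) = -4*(-11 + v²) = 44 - 4*v²)
a/F(17*4) = 53327/(44 - 4*(17*4)²) = 53327/(44 - 4*68²) = 53327/(44 - 4*4624) = 53327/(44 - 18496) = 53327/(-18452) = 53327*(-1/18452) = -53327/18452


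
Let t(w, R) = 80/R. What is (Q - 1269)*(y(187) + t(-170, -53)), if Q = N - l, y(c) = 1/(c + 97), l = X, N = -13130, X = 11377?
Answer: 146066148/3763 ≈ 38816.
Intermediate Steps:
l = 11377
y(c) = 1/(97 + c)
Q = -24507 (Q = -13130 - 1*11377 = -13130 - 11377 = -24507)
(Q - 1269)*(y(187) + t(-170, -53)) = (-24507 - 1269)*(1/(97 + 187) + 80/(-53)) = -25776*(1/284 + 80*(-1/53)) = -25776*(1/284 - 80/53) = -25776*(-22667/15052) = 146066148/3763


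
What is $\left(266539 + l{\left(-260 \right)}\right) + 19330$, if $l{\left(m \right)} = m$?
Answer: $285609$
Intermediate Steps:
$\left(266539 + l{\left(-260 \right)}\right) + 19330 = \left(266539 - 260\right) + 19330 = 266279 + 19330 = 285609$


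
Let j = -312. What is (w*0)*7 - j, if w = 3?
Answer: 312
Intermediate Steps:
(w*0)*7 - j = (3*0)*7 - 1*(-312) = 0*7 + 312 = 0 + 312 = 312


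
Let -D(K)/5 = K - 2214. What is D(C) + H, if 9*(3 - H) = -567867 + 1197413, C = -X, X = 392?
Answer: -512249/9 ≈ -56917.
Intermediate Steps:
C = -392 (C = -1*392 = -392)
D(K) = 11070 - 5*K (D(K) = -5*(K - 2214) = -5*(-2214 + K) = 11070 - 5*K)
H = -629519/9 (H = 3 - (-567867 + 1197413)/9 = 3 - ⅑*629546 = 3 - 629546/9 = -629519/9 ≈ -69947.)
D(C) + H = (11070 - 5*(-392)) - 629519/9 = (11070 + 1960) - 629519/9 = 13030 - 629519/9 = -512249/9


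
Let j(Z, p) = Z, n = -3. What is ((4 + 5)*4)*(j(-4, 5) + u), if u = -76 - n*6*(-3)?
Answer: -4824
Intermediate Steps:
u = -130 (u = -76 - (-3*6)*(-3) = -76 - (-18)*(-3) = -76 - 1*54 = -76 - 54 = -130)
((4 + 5)*4)*(j(-4, 5) + u) = ((4 + 5)*4)*(-4 - 130) = (9*4)*(-134) = 36*(-134) = -4824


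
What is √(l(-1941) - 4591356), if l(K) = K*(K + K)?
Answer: √2943606 ≈ 1715.7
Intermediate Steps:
l(K) = 2*K² (l(K) = K*(2*K) = 2*K²)
√(l(-1941) - 4591356) = √(2*(-1941)² - 4591356) = √(2*3767481 - 4591356) = √(7534962 - 4591356) = √2943606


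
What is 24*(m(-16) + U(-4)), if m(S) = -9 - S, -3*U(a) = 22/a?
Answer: 212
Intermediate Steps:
U(a) = -22/(3*a)
24*(m(-16) + U(-4)) = 24*((-9 - 1*(-16)) - 22/3/(-4)) = 24*((-9 + 16) - 22/3*(-¼)) = 24*(7 + 11/6) = 24*(53/6) = 212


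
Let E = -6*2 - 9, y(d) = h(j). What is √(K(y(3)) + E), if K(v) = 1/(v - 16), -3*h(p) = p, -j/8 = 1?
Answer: I*√8430/20 ≈ 4.5908*I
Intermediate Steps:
j = -8 (j = -8*1 = -8)
h(p) = -p/3
y(d) = 8/3 (y(d) = -⅓*(-8) = 8/3)
E = -21 (E = -12 - 9 = -21)
K(v) = 1/(-16 + v)
√(K(y(3)) + E) = √(1/(-16 + 8/3) - 21) = √(1/(-40/3) - 21) = √(-3/40 - 21) = √(-843/40) = I*√8430/20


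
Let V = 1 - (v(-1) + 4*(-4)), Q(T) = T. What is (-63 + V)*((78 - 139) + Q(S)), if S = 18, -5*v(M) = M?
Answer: 9933/5 ≈ 1986.6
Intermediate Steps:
v(M) = -M/5
V = 84/5 (V = 1 - (-⅕*(-1) + 4*(-4)) = 1 - (⅕ - 16) = 1 - 1*(-79/5) = 1 + 79/5 = 84/5 ≈ 16.800)
(-63 + V)*((78 - 139) + Q(S)) = (-63 + 84/5)*((78 - 139) + 18) = -231*(-61 + 18)/5 = -231/5*(-43) = 9933/5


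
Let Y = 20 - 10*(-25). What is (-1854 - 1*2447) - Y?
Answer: -4571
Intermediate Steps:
Y = 270 (Y = 20 + 250 = 270)
(-1854 - 1*2447) - Y = (-1854 - 1*2447) - 1*270 = (-1854 - 2447) - 270 = -4301 - 270 = -4571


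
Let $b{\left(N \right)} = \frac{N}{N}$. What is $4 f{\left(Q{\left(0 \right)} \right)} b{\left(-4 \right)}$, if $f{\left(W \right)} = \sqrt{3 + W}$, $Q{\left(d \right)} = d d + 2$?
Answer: $4 \sqrt{5} \approx 8.9443$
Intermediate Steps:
$b{\left(N \right)} = 1$
$Q{\left(d \right)} = 2 + d^{2}$ ($Q{\left(d \right)} = d^{2} + 2 = 2 + d^{2}$)
$4 f{\left(Q{\left(0 \right)} \right)} b{\left(-4 \right)} = 4 \sqrt{3 + \left(2 + 0^{2}\right)} 1 = 4 \sqrt{3 + \left(2 + 0\right)} 1 = 4 \sqrt{3 + 2} \cdot 1 = 4 \sqrt{5} \cdot 1 = 4 \sqrt{5}$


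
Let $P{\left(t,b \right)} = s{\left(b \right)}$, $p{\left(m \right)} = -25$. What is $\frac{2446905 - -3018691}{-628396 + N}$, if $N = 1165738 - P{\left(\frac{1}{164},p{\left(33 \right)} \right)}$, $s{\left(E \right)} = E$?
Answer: $\frac{5465596}{537367} \approx 10.171$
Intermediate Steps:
$P{\left(t,b \right)} = b$
$N = 1165763$ ($N = 1165738 - -25 = 1165738 + 25 = 1165763$)
$\frac{2446905 - -3018691}{-628396 + N} = \frac{2446905 - -3018691}{-628396 + 1165763} = \frac{2446905 + 3018691}{537367} = 5465596 \cdot \frac{1}{537367} = \frac{5465596}{537367}$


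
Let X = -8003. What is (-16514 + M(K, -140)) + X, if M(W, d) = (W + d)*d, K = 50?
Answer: -11917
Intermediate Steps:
M(W, d) = d*(W + d)
(-16514 + M(K, -140)) + X = (-16514 - 140*(50 - 140)) - 8003 = (-16514 - 140*(-90)) - 8003 = (-16514 + 12600) - 8003 = -3914 - 8003 = -11917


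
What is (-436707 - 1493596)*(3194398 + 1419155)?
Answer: -8905555196559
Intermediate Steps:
(-436707 - 1493596)*(3194398 + 1419155) = -1930303*4613553 = -8905555196559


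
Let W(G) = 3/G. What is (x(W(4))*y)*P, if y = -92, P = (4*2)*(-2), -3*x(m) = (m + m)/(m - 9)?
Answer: 2944/33 ≈ 89.212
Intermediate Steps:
x(m) = -2*m/(3*(-9 + m)) (x(m) = -(m + m)/(3*(m - 9)) = -2*m/(3*(-9 + m)))
P = -16 (P = 8*(-2) = -16)
(x(W(4))*y)*P = (-2*3/4/(-27 + 3*(3/4))*(-92))*(-16) = (-2*3/4/(-27 + 9/4)*(-92))*(-16) = (-2*3/4/(-99/4)*(-92))*(-16) = (-2*3/4*(-4/99)*(-92))*(-16) = ((2/33)*(-92))*(-16) = -184/33*(-16) = 2944/33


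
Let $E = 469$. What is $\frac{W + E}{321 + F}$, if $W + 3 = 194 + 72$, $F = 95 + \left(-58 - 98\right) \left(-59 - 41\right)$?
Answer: $\frac{183}{4004} \approx 0.045704$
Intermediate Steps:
$F = 15695$ ($F = 95 - -15600 = 95 + 15600 = 15695$)
$W = 263$ ($W = -3 + \left(194 + 72\right) = -3 + 266 = 263$)
$\frac{W + E}{321 + F} = \frac{263 + 469}{321 + 15695} = \frac{732}{16016} = 732 \cdot \frac{1}{16016} = \frac{183}{4004}$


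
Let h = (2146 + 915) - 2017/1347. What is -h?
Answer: -4121150/1347 ≈ -3059.5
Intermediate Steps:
h = 4121150/1347 (h = 3061 - 2017*1/1347 = 3061 - 2017/1347 = 4121150/1347 ≈ 3059.5)
-h = -1*4121150/1347 = -4121150/1347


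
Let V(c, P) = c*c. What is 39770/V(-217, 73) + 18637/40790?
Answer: 2499815993/1920760310 ≈ 1.3015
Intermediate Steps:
V(c, P) = c²
39770/V(-217, 73) + 18637/40790 = 39770/((-217)²) + 18637/40790 = 39770/47089 + 18637*(1/40790) = 39770*(1/47089) + 18637/40790 = 39770/47089 + 18637/40790 = 2499815993/1920760310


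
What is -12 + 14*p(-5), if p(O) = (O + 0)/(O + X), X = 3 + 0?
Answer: 23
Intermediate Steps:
X = 3
p(O) = O/(3 + O) (p(O) = (O + 0)/(O + 3) = O/(3 + O))
-12 + 14*p(-5) = -12 + 14*(-5/(3 - 5)) = -12 + 14*(-5/(-2)) = -12 + 14*(-5*(-½)) = -12 + 14*(5/2) = -12 + 35 = 23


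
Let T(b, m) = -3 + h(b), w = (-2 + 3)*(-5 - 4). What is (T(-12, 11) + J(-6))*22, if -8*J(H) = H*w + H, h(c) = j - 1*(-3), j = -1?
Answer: -154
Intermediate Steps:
w = -9 (w = 1*(-9) = -9)
h(c) = 2 (h(c) = -1 - 1*(-3) = -1 + 3 = 2)
T(b, m) = -1 (T(b, m) = -3 + 2 = -1)
J(H) = H (J(H) = -(H*(-9) + H)/8 = -(-9*H + H)/8 = -(-1)*H = H)
(T(-12, 11) + J(-6))*22 = (-1 - 6)*22 = -7*22 = -154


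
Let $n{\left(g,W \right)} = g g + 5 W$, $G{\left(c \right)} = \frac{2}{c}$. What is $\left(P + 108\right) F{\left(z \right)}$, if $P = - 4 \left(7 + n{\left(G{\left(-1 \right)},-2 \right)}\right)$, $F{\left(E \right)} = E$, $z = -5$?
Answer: $-520$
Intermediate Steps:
$n{\left(g,W \right)} = g^{2} + 5 W$
$P = -4$ ($P = - 4 \left(7 + \left(\left(\frac{2}{-1}\right)^{2} + 5 \left(-2\right)\right)\right) = - 4 \left(7 - \left(10 - \left(2 \left(-1\right)\right)^{2}\right)\right) = - 4 \left(7 - \left(10 - \left(-2\right)^{2}\right)\right) = - 4 \left(7 + \left(4 - 10\right)\right) = - 4 \left(7 - 6\right) = \left(-4\right) 1 = -4$)
$\left(P + 108\right) F{\left(z \right)} = \left(-4 + 108\right) \left(-5\right) = 104 \left(-5\right) = -520$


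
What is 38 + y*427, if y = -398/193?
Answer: -162612/193 ≈ -842.55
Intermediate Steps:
y = -398/193 (y = -398*1/193 = -398/193 ≈ -2.0622)
38 + y*427 = 38 - 398/193*427 = 38 - 169946/193 = -162612/193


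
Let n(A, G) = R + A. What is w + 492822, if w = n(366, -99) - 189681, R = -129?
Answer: 303378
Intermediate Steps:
n(A, G) = -129 + A
w = -189444 (w = (-129 + 366) - 189681 = 237 - 189681 = -189444)
w + 492822 = -189444 + 492822 = 303378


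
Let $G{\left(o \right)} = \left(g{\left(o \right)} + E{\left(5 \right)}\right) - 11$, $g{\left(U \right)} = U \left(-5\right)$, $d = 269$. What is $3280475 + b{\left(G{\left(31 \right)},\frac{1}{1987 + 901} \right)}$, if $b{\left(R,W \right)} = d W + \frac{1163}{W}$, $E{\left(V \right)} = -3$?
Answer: $\frac{19174064741}{2888} \approx 6.6392 \cdot 10^{6}$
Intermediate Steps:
$g{\left(U \right)} = - 5 U$
$G{\left(o \right)} = -14 - 5 o$ ($G{\left(o \right)} = \left(- 5 o - 3\right) - 11 = \left(-3 - 5 o\right) - 11 = -14 - 5 o$)
$b{\left(R,W \right)} = 269 W + \frac{1163}{W}$
$3280475 + b{\left(G{\left(31 \right)},\frac{1}{1987 + 901} \right)} = 3280475 + \left(\frac{269}{1987 + 901} + \frac{1163}{\frac{1}{1987 + 901}}\right) = 3280475 + \left(\frac{269}{2888} + \frac{1163}{\frac{1}{2888}}\right) = 3280475 + \left(269 \cdot \frac{1}{2888} + 1163 \frac{1}{\frac{1}{2888}}\right) = 3280475 + \left(\frac{269}{2888} + 1163 \cdot 2888\right) = 3280475 + \left(\frac{269}{2888} + 3358744\right) = 3280475 + \frac{9700052941}{2888} = \frac{19174064741}{2888}$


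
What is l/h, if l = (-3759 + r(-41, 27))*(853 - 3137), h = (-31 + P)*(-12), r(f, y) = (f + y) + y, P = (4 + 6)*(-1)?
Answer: 2138966/123 ≈ 17390.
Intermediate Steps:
P = -10 (P = 10*(-1) = -10)
r(f, y) = f + 2*y
h = 492 (h = (-31 - 10)*(-12) = -41*(-12) = 492)
l = 8555864 (l = (-3759 + (-41 + 2*27))*(853 - 3137) = (-3759 + (-41 + 54))*(-2284) = (-3759 + 13)*(-2284) = -3746*(-2284) = 8555864)
l/h = 8555864/492 = 8555864*(1/492) = 2138966/123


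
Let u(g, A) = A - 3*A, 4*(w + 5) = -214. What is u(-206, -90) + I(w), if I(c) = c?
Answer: 243/2 ≈ 121.50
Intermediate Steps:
w = -117/2 (w = -5 + (¼)*(-214) = -5 - 107/2 = -117/2 ≈ -58.500)
u(g, A) = -2*A
u(-206, -90) + I(w) = -2*(-90) - 117/2 = 180 - 117/2 = 243/2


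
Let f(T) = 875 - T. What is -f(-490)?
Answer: -1365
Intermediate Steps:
-f(-490) = -(875 - 1*(-490)) = -(875 + 490) = -1*1365 = -1365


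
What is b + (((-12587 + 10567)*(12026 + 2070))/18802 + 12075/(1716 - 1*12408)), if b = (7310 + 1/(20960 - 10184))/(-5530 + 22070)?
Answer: -753987044498237383/497649520478880 ≈ -1515.1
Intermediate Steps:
b = 78772561/178235040 (b = (7310 + 1/10776)/16540 = (7310 + 1/10776)*(1/16540) = (78772561/10776)*(1/16540) = 78772561/178235040 ≈ 0.44196)
b + (((-12587 + 10567)*(12026 + 2070))/18802 + 12075/(1716 - 1*12408)) = 78772561/178235040 + (((-12587 + 10567)*(12026 + 2070))/18802 + 12075/(1716 - 1*12408)) = 78772561/178235040 + (-2020*14096*(1/18802) + 12075/(1716 - 12408)) = 78772561/178235040 + (-28473920*1/18802 + 12075/(-10692)) = 78772561/178235040 + (-14236960/9401 + 12075*(-1/10692)) = 78772561/178235040 + (-14236960/9401 - 4025/3564) = 78772561/178235040 - 50778364465/33505164 = -753987044498237383/497649520478880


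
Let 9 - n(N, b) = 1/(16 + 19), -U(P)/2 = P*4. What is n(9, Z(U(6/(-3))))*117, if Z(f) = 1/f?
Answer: 36738/35 ≈ 1049.7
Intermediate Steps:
U(P) = -8*P (U(P) = -2*P*4 = -8*P)
Z(f) = 1/f
n(N, b) = 314/35 (n(N, b) = 9 - 1/(16 + 19) = 9 - 1/35 = 314/35)
n(9, Z(U(6/(-3))))*117 = (314/35)*117 = 36738/35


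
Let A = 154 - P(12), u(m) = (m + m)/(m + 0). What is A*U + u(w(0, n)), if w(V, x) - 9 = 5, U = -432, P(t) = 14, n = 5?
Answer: -60478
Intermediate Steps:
w(V, x) = 14 (w(V, x) = 9 + 5 = 14)
u(m) = 2 (u(m) = (2*m)/m = 2)
A = 140 (A = 154 - 1*14 = 154 - 14 = 140)
A*U + u(w(0, n)) = 140*(-432) + 2 = -60480 + 2 = -60478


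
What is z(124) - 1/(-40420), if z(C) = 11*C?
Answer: 55132881/40420 ≈ 1364.0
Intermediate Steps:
z(124) - 1/(-40420) = 11*124 - 1/(-40420) = 1364 - 1*(-1/40420) = 1364 + 1/40420 = 55132881/40420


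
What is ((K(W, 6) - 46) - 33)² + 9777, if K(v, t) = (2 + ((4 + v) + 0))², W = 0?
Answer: 11626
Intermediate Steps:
K(v, t) = (6 + v)² (K(v, t) = (2 + (4 + v))² = (6 + v)²)
((K(W, 6) - 46) - 33)² + 9777 = (((6 + 0)² - 46) - 33)² + 9777 = ((6² - 46) - 33)² + 9777 = ((36 - 46) - 33)² + 9777 = (-10 - 33)² + 9777 = (-43)² + 9777 = 1849 + 9777 = 11626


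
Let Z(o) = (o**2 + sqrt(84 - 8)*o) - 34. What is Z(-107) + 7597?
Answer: 19012 - 214*sqrt(19) ≈ 18079.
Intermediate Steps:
Z(o) = -34 + o**2 + 2*o*sqrt(19) (Z(o) = (o**2 + sqrt(76)*o) - 34 = (o**2 + (2*sqrt(19))*o) - 34 = (o**2 + 2*o*sqrt(19)) - 34 = -34 + o**2 + 2*o*sqrt(19))
Z(-107) + 7597 = (-34 + (-107)**2 + 2*(-107)*sqrt(19)) + 7597 = (-34 + 11449 - 214*sqrt(19)) + 7597 = (11415 - 214*sqrt(19)) + 7597 = 19012 - 214*sqrt(19)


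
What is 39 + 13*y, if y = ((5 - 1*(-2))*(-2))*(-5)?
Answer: 949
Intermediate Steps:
y = 70 (y = ((5 + 2)*(-2))*(-5) = (7*(-2))*(-5) = -14*(-5) = 70)
39 + 13*y = 39 + 13*70 = 39 + 910 = 949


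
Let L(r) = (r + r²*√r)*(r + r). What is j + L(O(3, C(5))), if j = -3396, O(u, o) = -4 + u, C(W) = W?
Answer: -3394 - 2*I ≈ -3394.0 - 2.0*I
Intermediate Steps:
L(r) = 2*r*(r + r^(5/2)) (L(r) = (r + r^(5/2))*(2*r) = 2*r*(r + r^(5/2)))
j + L(O(3, C(5))) = -3396 + (2*(-4 + 3)² + 2*(-4 + 3)^(7/2)) = -3396 + (2*(-1)² + 2*(-1)^(7/2)) = -3396 + (2*1 + 2*(-I)) = -3396 + (2 - 2*I) = -3394 - 2*I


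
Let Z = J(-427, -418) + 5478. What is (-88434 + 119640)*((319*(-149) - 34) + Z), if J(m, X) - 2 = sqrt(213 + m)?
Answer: -1313304510 + 31206*I*sqrt(214) ≈ -1.3133e+9 + 4.565e+5*I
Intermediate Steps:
J(m, X) = 2 + sqrt(213 + m)
Z = 5480 + I*sqrt(214) (Z = (2 + sqrt(213 - 427)) + 5478 = (2 + sqrt(-214)) + 5478 = (2 + I*sqrt(214)) + 5478 = 5480 + I*sqrt(214) ≈ 5480.0 + 14.629*I)
(-88434 + 119640)*((319*(-149) - 34) + Z) = (-88434 + 119640)*((319*(-149) - 34) + (5480 + I*sqrt(214))) = 31206*((-47531 - 34) + (5480 + I*sqrt(214))) = 31206*(-47565 + (5480 + I*sqrt(214))) = 31206*(-42085 + I*sqrt(214)) = -1313304510 + 31206*I*sqrt(214)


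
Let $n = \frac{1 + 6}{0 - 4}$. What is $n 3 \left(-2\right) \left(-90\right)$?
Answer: $-945$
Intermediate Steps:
$n = - \frac{7}{4}$ ($n = \frac{7}{-4} = 7 \left(- \frac{1}{4}\right) = - \frac{7}{4} \approx -1.75$)
$n 3 \left(-2\right) \left(-90\right) = \left(- \frac{7}{4}\right) 3 \left(-2\right) \left(-90\right) = \left(- \frac{21}{4}\right) \left(-2\right) \left(-90\right) = \frac{21}{2} \left(-90\right) = -945$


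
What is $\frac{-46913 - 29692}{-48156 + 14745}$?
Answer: $\frac{25535}{11137} \approx 2.2928$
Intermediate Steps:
$\frac{-46913 - 29692}{-48156 + 14745} = - \frac{76605}{-33411} = \left(-76605\right) \left(- \frac{1}{33411}\right) = \frac{25535}{11137}$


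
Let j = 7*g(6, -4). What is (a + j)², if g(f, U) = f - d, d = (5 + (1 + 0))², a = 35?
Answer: 30625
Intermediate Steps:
d = 36 (d = (5 + 1)² = 6² = 36)
g(f, U) = -36 + f (g(f, U) = f - 1*36 = f - 36 = -36 + f)
j = -210 (j = 7*(-36 + 6) = 7*(-30) = -210)
(a + j)² = (35 - 210)² = (-175)² = 30625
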